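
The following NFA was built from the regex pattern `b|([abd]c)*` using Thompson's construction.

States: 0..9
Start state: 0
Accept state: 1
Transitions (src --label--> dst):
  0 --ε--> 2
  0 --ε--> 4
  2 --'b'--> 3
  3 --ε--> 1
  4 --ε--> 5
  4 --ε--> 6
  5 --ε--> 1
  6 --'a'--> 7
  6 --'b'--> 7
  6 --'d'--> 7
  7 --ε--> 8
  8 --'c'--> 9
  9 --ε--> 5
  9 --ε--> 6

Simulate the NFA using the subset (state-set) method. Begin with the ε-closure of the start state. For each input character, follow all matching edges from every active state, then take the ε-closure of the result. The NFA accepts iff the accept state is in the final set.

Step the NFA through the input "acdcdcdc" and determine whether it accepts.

S₀ = ε-closure({0}) = {0,1,2,4,5,6}
'a' @ 1: {7,8}
'c' @ 2: {1,5,6,9}  ✓accept
'd' @ 3: {7,8}
'c' @ 4: {1,5,6,9}  ✓accept
'd' @ 5: {7,8}
'c' @ 6: {1,5,6,9}  ✓accept
'd' @ 7: {7,8}
'c' @ 8: {1,5,6,9}  ✓accept
final: {1,5,6,9}; accept 1 in set

Answer: ACCEPT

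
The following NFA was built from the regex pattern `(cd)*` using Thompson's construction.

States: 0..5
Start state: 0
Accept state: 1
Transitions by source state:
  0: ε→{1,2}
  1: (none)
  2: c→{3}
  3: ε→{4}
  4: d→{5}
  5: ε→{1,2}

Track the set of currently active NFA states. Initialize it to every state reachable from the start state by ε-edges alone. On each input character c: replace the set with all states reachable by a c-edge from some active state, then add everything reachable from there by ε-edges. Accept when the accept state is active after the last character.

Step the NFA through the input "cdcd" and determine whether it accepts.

S₀ = ε-closure({0}) = {0,1,2}
'c' @ 1: {3,4}
'd' @ 2: {1,2,5}  (accept∈set)
'c' @ 3: {3,4}
'd' @ 4: {1,2,5}  (accept∈set)
end set {1,2,5} — state 1 in

Answer: ACCEPT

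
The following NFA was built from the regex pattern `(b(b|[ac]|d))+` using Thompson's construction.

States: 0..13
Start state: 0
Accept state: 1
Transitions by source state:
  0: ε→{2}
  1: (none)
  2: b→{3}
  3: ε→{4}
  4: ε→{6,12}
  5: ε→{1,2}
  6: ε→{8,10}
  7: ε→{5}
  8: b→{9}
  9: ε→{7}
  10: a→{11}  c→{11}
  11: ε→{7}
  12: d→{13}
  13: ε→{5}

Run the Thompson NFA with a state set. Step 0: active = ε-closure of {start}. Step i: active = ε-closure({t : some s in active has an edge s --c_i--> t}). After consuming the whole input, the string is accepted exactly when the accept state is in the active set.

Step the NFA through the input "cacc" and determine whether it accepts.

initial (ε-close {0}): {0,2}
'c' @ 1: {}  — no active states
rest 'acc' ignored (set empty)
final: {}; accept 1 not in set

Answer: REJECT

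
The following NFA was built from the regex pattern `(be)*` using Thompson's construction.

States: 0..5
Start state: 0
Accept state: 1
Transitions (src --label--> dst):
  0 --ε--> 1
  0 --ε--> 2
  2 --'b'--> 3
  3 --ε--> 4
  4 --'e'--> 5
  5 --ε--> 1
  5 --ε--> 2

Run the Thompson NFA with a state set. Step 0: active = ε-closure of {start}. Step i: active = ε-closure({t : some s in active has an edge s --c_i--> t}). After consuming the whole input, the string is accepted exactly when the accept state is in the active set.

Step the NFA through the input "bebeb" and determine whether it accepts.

start: ε-closure({0}) = {0,1,2}
'b' @ 1: {3,4}
'e' @ 2: {1,2,5}  ✓accept
'b' @ 3: {3,4}
'e' @ 4: {1,2,5}  ✓accept
'b' @ 5: {3,4}
end set {3,4} — state 1 not in

Answer: REJECT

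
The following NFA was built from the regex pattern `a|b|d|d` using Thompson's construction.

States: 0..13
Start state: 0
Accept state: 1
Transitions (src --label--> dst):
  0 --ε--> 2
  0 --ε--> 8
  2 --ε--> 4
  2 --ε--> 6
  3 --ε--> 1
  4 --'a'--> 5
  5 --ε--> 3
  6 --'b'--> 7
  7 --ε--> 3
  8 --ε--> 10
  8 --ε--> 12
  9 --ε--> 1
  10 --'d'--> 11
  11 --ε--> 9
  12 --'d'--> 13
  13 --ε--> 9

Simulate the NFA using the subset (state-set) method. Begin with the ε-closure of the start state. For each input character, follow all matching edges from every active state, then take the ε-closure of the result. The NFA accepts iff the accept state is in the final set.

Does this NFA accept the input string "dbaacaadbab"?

S₀ = ε-closure({0}) = {0,2,4,6,8,10,12}
'd' @ 1: {1,9,11,13}  ✓accept
'b' @ 2: {}  — no active states
rest 'aacaadbab' ignored (set empty)
after full input: {}  (accept=1 not in)

Answer: REJECT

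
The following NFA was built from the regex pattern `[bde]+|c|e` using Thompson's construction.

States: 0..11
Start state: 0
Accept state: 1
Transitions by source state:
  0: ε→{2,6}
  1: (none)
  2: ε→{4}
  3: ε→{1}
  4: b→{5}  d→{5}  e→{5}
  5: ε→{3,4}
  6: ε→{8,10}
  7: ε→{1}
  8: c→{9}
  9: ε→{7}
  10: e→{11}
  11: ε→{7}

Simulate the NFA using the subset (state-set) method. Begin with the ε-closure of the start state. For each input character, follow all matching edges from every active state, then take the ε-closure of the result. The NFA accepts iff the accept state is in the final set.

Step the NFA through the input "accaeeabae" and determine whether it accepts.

S₀ = ε-closure({0}) = {0,2,4,6,8,10}
'a' @ 1: {}  — dead — no transitions
rest 'ccaeeabae' ignored (set empty)
after full input: {}  (accept=1 not in)

Answer: REJECT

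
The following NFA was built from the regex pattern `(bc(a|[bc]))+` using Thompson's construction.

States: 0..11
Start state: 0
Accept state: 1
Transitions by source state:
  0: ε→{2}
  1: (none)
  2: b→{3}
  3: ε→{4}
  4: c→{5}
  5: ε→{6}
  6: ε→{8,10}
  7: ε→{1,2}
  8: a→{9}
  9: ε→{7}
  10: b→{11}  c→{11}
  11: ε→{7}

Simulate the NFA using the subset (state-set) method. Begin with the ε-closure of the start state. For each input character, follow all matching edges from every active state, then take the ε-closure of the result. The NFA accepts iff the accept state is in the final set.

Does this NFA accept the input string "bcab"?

initial (ε-close {0}): {0,2}
'b' @ 1: {3,4}
'c' @ 2: {5,6,8,10}
'a' @ 3: {1,2,7,9}  [accepting]
'b' @ 4: {3,4}
final: {3,4}; accept 1 not in set

Answer: REJECT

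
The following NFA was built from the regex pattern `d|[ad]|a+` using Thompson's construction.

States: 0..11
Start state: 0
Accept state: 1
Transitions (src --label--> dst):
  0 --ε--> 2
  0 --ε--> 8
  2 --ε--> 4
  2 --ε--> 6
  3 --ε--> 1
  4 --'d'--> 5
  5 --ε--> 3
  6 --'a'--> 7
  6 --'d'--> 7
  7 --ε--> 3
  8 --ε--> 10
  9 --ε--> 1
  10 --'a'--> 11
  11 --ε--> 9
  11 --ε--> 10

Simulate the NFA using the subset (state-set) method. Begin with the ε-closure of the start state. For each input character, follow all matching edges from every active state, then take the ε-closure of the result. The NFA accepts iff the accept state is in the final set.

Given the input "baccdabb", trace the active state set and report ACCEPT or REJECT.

S₀ = ε-closure({0}) = {0,2,4,6,8,10}
'b' @ 1: {}  — dead — no transitions
rest 'accdabb' ignored (set empty)
final: {}; accept 1 not in set

Answer: REJECT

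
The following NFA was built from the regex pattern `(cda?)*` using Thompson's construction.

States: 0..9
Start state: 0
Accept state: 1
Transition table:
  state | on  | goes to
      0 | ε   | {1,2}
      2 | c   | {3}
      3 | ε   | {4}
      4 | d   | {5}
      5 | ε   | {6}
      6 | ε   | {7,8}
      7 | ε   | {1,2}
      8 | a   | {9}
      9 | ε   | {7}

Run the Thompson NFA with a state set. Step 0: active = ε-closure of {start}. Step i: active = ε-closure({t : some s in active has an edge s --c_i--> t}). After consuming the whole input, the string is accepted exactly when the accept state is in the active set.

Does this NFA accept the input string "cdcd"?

start: ε-closure({0}) = {0,1,2}
'c' @ 1: {3,4}
'd' @ 2: {1,2,5,6,7,8}  [accepting]
'c' @ 3: {3,4}
'd' @ 4: {1,2,5,6,7,8}  [accepting]
after full input: {1,2,5,6,7,8}  (accept=1 in)

Answer: ACCEPT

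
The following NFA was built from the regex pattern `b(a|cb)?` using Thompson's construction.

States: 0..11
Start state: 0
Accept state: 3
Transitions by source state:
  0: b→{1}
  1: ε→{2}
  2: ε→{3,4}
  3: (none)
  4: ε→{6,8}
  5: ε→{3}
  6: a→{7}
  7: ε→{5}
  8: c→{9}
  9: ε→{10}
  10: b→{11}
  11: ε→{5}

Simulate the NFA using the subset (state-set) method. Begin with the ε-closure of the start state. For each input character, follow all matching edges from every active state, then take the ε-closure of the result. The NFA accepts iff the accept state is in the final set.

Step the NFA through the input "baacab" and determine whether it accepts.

start: ε-closure({0}) = {0}
'b' @ 1: {1,2,3,4,6,8}  [accepting]
'a' @ 2: {3,5,7}  [accepting]
'a' @ 3: {}  — no active states
rest 'cab' ignored (set empty)
end set {} — state 3 not in

Answer: REJECT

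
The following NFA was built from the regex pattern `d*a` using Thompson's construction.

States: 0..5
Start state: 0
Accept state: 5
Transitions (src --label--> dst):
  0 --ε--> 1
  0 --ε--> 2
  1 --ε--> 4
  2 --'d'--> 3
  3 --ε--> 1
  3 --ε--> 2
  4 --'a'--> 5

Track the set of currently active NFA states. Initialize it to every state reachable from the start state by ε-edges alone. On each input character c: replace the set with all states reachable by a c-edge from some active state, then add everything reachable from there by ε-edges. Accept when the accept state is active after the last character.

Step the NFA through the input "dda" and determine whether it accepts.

S₀ = ε-closure({0}) = {0,1,2,4}
'd' @ 1: {1,2,3,4}
'd' @ 2: {1,2,3,4}
'a' @ 3: {5}  (accept∈set)
final: {5}; accept 5 in set

Answer: ACCEPT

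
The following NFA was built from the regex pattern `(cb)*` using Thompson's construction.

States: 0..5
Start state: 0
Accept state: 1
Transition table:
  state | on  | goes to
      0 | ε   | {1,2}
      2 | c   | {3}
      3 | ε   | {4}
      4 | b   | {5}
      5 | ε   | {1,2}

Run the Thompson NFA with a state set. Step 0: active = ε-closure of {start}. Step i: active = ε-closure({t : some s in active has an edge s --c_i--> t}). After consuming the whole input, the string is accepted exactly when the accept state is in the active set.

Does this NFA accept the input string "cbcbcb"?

Answer: ACCEPT

Derivation:
S₀ = ε-closure({0}) = {0,1,2}
'c' @ 1: {3,4}
'b' @ 2: {1,2,5}  ✓accept
'c' @ 3: {3,4}
'b' @ 4: {1,2,5}  ✓accept
'c' @ 5: {3,4}
'b' @ 6: {1,2,5}  ✓accept
after full input: {1,2,5}  (accept=1 in)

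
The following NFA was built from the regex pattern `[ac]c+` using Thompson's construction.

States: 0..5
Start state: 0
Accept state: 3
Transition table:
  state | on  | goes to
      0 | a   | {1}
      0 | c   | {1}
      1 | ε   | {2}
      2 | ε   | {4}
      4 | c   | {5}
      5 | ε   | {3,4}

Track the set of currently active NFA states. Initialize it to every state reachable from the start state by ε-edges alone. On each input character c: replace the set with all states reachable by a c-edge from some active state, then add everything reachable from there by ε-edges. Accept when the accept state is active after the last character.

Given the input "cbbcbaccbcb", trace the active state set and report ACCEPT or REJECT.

Answer: REJECT

Trace:
initial (ε-close {0}): {0}
'c' @ 1: {1,2,4}
'b' @ 2: {}  — no active states
rest 'bcbaccbcb' ignored (set empty)
end set {} — state 3 not in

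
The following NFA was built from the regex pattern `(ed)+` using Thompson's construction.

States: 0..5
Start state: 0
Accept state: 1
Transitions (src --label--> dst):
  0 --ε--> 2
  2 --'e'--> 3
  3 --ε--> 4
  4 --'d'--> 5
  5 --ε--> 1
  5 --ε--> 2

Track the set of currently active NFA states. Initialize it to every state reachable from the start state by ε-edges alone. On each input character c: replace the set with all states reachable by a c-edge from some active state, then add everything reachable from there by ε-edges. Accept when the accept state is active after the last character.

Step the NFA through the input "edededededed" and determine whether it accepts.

Answer: ACCEPT

Derivation:
S₀ = ε-closure({0}) = {0,2}
'e' @ 1: {3,4}
'd' @ 2: {1,2,5}  [accepting]
'e' @ 3: {3,4}
'd' @ 4: {1,2,5}  [accepting]
'e' @ 5: {3,4}
'd' @ 6: {1,2,5}  [accepting]
'e' @ 7: {3,4}
'd' @ 8: {1,2,5}  [accepting]
'e' @ 9: {3,4}
'd' @ 10: {1,2,5}  [accepting]
'e' @ 11: {3,4}
'd' @ 12: {1,2,5}  [accepting]
final: {1,2,5}; accept 1 in set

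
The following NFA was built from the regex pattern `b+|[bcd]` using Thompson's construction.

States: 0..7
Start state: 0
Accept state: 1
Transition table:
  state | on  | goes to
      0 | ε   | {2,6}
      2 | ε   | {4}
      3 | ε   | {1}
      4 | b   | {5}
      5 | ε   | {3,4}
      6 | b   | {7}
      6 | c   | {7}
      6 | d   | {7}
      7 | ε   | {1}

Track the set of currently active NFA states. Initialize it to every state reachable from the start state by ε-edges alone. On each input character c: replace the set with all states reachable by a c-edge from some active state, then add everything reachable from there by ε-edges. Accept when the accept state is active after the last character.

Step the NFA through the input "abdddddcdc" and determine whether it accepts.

Answer: REJECT

Trace:
S₀ = ε-closure({0}) = {0,2,4,6}
'a' @ 1: {}  — state set empty
rest 'bdddddcdc' ignored (set empty)
final: {}; accept 1 not in set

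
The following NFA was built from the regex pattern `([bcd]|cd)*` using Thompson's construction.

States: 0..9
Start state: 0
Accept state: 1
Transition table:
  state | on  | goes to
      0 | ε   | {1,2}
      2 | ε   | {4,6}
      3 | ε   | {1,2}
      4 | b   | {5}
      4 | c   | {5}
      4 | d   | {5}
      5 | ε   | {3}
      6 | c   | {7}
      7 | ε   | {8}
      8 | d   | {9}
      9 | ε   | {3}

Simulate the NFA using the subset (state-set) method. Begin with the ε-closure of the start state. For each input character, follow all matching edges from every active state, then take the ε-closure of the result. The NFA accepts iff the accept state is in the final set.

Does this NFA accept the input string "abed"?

initial (ε-close {0}): {0,1,2,4,6}
'a' @ 1: {}  — dead — no transitions
rest 'bed' ignored (set empty)
after full input: {}  (accept=1 not in)

Answer: REJECT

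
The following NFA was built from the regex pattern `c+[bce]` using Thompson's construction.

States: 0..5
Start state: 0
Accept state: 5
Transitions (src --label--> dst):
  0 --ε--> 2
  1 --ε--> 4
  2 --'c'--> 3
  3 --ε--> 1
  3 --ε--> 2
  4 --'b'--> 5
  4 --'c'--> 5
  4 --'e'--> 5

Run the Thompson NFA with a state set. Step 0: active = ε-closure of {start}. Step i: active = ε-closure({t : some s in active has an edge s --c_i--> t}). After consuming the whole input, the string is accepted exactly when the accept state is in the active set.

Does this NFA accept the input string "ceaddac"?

S₀ = ε-closure({0}) = {0,2}
'c' @ 1: {1,2,3,4}
'e' @ 2: {5}  (accept∈set)
'a' @ 3: {}  — state set empty
rest 'ddac' ignored (set empty)
end set {} — state 5 not in

Answer: REJECT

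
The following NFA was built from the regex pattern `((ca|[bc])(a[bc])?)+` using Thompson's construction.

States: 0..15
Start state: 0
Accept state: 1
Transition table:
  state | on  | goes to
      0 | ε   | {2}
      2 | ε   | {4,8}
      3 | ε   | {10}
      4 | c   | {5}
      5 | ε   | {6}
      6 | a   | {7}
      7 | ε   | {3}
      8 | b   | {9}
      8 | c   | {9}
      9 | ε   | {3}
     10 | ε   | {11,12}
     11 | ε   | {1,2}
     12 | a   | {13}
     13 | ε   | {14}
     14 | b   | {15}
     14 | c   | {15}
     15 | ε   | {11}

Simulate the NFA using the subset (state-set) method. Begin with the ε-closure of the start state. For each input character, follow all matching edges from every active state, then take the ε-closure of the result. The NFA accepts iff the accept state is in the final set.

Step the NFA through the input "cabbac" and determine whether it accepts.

Answer: ACCEPT

Steps:
initial (ε-close {0}): {0,2,4,8}
'c' @ 1: {1,2,3,4,5,6,8,9,10,11,12}  ✓accept
'a' @ 2: {1,2,3,4,7,8,10,11,12,13,14}  ✓accept
'b' @ 3: {1,2,3,4,8,9,10,11,12,15}  ✓accept
'b' @ 4: {1,2,3,4,8,9,10,11,12}  ✓accept
'a' @ 5: {13,14}
'c' @ 6: {1,2,4,8,11,15}  ✓accept
final: {1,2,4,8,11,15}; accept 1 in set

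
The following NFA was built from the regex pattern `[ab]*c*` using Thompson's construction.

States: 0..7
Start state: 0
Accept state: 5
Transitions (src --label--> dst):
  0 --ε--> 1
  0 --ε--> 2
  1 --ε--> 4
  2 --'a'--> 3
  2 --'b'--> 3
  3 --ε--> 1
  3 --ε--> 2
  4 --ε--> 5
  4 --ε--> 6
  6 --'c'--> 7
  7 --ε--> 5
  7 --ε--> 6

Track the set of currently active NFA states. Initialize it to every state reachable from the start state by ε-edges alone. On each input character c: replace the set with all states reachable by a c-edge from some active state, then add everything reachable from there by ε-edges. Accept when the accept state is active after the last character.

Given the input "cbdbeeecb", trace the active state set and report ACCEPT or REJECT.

initial (ε-close {0}): {0,1,2,4,5,6}
'c' @ 1: {5,6,7}  (accept∈set)
'b' @ 2: {}  — state set empty
rest 'dbeeecb' ignored (set empty)
end set {} — state 5 not in

Answer: REJECT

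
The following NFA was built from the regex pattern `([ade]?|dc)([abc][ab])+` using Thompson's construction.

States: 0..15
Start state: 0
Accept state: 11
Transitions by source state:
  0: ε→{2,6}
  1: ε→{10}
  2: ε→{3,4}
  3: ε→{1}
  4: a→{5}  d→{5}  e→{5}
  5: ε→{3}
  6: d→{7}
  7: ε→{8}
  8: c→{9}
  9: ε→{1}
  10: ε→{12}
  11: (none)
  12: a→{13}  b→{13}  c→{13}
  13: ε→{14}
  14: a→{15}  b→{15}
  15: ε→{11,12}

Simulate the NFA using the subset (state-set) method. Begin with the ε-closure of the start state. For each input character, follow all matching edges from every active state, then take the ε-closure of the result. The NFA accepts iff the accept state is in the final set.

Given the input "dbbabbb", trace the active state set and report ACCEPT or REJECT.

Answer: ACCEPT

Trace:
initial (ε-close {0}): {0,1,2,3,4,6,10,12}
'd' @ 1: {1,3,5,7,8,10,12}
'b' @ 2: {13,14}
'b' @ 3: {11,12,15}  (accept∈set)
'a' @ 4: {13,14}
'b' @ 5: {11,12,15}  (accept∈set)
'b' @ 6: {13,14}
'b' @ 7: {11,12,15}  (accept∈set)
final: {11,12,15}; accept 11 in set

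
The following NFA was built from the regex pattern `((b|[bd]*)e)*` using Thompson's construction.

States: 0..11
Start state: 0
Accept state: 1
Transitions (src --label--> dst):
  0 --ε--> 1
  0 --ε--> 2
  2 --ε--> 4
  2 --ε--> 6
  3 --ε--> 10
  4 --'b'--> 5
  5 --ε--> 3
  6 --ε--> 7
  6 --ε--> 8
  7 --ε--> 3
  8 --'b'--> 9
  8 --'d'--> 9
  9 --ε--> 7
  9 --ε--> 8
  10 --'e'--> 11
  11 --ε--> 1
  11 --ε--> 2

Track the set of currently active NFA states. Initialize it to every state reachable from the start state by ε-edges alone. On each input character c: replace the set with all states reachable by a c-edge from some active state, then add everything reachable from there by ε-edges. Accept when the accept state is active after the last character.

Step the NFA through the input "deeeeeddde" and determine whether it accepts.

Answer: ACCEPT

Trace:
S₀ = ε-closure({0}) = {0,1,2,3,4,6,7,8,10}
'd' @ 1: {3,7,8,9,10}
'e' @ 2: {1,2,3,4,6,7,8,10,11}  (accept∈set)
'e' @ 3: {1,2,3,4,6,7,8,10,11}  (accept∈set)
'e' @ 4: {1,2,3,4,6,7,8,10,11}  (accept∈set)
'e' @ 5: {1,2,3,4,6,7,8,10,11}  (accept∈set)
'e' @ 6: {1,2,3,4,6,7,8,10,11}  (accept∈set)
'd' @ 7: {3,7,8,9,10}
'd' @ 8: {3,7,8,9,10}
'd' @ 9: {3,7,8,9,10}
'e' @ 10: {1,2,3,4,6,7,8,10,11}  (accept∈set)
end set {1,2,3,4,6,7,8,10,11} — state 1 in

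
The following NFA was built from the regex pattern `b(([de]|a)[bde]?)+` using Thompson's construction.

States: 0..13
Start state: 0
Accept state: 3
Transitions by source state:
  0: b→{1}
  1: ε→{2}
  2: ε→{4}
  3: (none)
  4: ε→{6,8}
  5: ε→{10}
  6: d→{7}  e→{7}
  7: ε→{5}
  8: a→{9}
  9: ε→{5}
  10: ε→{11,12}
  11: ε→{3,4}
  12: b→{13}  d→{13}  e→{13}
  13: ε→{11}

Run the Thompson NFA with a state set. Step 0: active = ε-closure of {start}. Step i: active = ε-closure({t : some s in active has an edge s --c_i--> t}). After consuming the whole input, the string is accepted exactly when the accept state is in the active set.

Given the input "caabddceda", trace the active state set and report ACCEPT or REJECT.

Answer: REJECT

Trace:
start: ε-closure({0}) = {0}
'c' @ 1: {}  — no active states
rest 'aabddceda' ignored (set empty)
end set {} — state 3 not in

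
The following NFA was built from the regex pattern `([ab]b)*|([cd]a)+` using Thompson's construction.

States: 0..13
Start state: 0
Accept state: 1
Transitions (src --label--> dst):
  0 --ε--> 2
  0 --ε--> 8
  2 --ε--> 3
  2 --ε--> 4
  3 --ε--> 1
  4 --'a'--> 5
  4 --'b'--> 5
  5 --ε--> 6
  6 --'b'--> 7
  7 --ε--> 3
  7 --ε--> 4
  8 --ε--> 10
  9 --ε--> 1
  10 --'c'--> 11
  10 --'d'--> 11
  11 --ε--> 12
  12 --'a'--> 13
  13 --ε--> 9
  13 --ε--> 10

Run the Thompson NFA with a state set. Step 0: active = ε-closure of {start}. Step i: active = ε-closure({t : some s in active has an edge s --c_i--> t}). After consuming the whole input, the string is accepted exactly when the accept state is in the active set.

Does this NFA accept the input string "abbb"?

initial (ε-close {0}): {0,1,2,3,4,8,10}
'a' @ 1: {5,6}
'b' @ 2: {1,3,4,7}  ✓accept
'b' @ 3: {5,6}
'b' @ 4: {1,3,4,7}  ✓accept
end set {1,3,4,7} — state 1 in

Answer: ACCEPT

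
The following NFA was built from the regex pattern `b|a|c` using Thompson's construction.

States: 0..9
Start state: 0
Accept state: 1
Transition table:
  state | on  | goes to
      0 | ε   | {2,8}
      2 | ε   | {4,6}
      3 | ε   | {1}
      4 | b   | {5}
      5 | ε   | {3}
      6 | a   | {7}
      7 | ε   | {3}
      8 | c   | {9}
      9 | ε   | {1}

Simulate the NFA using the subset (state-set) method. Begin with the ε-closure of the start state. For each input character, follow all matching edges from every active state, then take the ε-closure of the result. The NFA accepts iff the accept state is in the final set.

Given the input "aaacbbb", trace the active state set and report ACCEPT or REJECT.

start: ε-closure({0}) = {0,2,4,6,8}
'a' @ 1: {1,3,7}  ✓accept
'a' @ 2: {}  — dead — no transitions
rest 'acbbb' ignored (set empty)
after full input: {}  (accept=1 not in)

Answer: REJECT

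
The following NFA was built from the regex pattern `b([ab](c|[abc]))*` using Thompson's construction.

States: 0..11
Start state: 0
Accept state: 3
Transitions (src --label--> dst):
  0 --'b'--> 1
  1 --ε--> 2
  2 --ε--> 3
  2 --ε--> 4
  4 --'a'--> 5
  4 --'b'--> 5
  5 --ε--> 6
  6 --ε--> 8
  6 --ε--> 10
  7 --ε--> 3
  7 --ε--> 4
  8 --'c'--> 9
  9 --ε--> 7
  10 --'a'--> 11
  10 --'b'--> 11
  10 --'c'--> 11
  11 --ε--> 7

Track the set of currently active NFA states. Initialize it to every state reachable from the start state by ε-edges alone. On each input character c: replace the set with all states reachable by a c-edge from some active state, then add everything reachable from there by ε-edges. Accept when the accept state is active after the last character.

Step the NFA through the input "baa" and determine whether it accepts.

Answer: ACCEPT

Trace:
initial (ε-close {0}): {0}
'b' @ 1: {1,2,3,4}  ✓accept
'a' @ 2: {5,6,8,10}
'a' @ 3: {3,4,7,11}  ✓accept
end set {3,4,7,11} — state 3 in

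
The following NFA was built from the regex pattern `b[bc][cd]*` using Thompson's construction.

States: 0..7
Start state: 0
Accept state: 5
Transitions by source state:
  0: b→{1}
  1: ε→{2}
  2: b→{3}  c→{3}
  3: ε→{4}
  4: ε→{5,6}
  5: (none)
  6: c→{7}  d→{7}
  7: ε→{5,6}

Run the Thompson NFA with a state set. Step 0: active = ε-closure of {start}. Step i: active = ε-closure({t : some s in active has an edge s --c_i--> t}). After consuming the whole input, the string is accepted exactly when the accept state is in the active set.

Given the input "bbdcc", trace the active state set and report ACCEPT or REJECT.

initial (ε-close {0}): {0}
'b' @ 1: {1,2}
'b' @ 2: {3,4,5,6}  [accepting]
'd' @ 3: {5,6,7}  [accepting]
'c' @ 4: {5,6,7}  [accepting]
'c' @ 5: {5,6,7}  [accepting]
after full input: {5,6,7}  (accept=5 in)

Answer: ACCEPT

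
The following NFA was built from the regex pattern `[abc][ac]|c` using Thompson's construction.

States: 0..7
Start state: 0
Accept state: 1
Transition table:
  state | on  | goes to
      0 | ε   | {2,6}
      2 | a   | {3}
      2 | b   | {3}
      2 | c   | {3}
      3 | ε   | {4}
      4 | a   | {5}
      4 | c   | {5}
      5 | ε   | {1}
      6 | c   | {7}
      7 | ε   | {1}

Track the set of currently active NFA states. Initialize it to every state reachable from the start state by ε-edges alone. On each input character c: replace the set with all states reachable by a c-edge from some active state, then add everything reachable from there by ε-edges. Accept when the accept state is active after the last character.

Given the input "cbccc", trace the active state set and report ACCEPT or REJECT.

Answer: REJECT

Derivation:
start: ε-closure({0}) = {0,2,6}
'c' @ 1: {1,3,4,7}  [accepting]
'b' @ 2: {}  — dead — no transitions
rest 'ccc' ignored (set empty)
final: {}; accept 1 not in set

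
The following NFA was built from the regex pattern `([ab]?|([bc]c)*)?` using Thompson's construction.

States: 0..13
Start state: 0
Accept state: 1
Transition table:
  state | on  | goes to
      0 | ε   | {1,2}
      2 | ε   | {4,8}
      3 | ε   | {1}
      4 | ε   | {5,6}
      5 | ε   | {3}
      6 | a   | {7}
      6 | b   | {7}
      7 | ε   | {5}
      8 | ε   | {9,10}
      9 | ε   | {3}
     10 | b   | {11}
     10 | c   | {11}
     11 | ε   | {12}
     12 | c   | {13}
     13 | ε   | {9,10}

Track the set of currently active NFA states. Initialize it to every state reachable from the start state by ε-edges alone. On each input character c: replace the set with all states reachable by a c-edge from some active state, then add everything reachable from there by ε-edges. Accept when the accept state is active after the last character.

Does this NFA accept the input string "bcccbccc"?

Answer: ACCEPT

Derivation:
initial (ε-close {0}): {0,1,2,3,4,5,6,8,9,10}
'b' @ 1: {1,3,5,7,11,12}  ✓accept
'c' @ 2: {1,3,9,10,13}  ✓accept
'c' @ 3: {11,12}
'c' @ 4: {1,3,9,10,13}  ✓accept
'b' @ 5: {11,12}
'c' @ 6: {1,3,9,10,13}  ✓accept
'c' @ 7: {11,12}
'c' @ 8: {1,3,9,10,13}  ✓accept
final: {1,3,9,10,13}; accept 1 in set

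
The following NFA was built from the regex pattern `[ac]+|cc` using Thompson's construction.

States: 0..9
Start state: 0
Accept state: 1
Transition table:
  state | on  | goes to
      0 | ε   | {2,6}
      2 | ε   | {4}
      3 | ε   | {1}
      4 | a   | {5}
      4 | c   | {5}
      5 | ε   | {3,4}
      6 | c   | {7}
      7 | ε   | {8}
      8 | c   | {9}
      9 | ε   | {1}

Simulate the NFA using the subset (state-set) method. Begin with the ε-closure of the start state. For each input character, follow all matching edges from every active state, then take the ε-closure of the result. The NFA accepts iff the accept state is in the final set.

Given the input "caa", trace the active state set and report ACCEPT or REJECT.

Answer: ACCEPT

Trace:
S₀ = ε-closure({0}) = {0,2,4,6}
'c' @ 1: {1,3,4,5,7,8}  (accept∈set)
'a' @ 2: {1,3,4,5}  (accept∈set)
'a' @ 3: {1,3,4,5}  (accept∈set)
end set {1,3,4,5} — state 1 in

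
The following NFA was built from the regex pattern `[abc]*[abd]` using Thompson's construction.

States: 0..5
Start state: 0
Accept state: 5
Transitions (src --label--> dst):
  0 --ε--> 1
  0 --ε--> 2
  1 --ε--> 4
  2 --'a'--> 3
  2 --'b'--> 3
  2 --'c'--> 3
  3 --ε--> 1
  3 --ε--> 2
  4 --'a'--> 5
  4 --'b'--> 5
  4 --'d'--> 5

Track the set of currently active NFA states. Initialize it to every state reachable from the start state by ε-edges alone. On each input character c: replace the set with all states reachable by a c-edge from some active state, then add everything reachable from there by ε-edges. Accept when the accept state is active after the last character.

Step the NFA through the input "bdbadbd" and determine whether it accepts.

initial (ε-close {0}): {0,1,2,4}
'b' @ 1: {1,2,3,4,5}  [accepting]
'd' @ 2: {5}  [accepting]
'b' @ 3: {}  — dead — no transitions
rest 'adbd' ignored (set empty)
end set {} — state 5 not in

Answer: REJECT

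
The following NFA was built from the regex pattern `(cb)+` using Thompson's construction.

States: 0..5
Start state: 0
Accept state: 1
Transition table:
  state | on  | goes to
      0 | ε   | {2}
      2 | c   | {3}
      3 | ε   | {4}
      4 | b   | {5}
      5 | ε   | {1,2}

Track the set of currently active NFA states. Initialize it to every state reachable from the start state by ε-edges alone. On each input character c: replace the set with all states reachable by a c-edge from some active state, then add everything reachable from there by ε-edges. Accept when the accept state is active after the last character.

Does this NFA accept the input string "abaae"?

Answer: REJECT

Steps:
start: ε-closure({0}) = {0,2}
'a' @ 1: {}  — no active states
rest 'baae' ignored (set empty)
final: {}; accept 1 not in set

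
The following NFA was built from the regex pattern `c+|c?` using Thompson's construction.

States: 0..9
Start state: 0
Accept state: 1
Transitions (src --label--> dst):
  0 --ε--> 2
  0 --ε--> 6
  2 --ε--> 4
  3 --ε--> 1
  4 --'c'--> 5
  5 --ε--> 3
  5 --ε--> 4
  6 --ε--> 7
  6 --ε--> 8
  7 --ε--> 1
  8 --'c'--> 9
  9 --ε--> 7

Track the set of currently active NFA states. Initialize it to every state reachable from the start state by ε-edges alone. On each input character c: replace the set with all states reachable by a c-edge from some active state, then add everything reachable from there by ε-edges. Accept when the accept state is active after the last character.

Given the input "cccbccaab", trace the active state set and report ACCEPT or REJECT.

Answer: REJECT

Derivation:
initial (ε-close {0}): {0,1,2,4,6,7,8}
'c' @ 1: {1,3,4,5,7,9}  [accepting]
'c' @ 2: {1,3,4,5}  [accepting]
'c' @ 3: {1,3,4,5}  [accepting]
'b' @ 4: {}  — no active states
rest 'ccaab' ignored (set empty)
end set {} — state 1 not in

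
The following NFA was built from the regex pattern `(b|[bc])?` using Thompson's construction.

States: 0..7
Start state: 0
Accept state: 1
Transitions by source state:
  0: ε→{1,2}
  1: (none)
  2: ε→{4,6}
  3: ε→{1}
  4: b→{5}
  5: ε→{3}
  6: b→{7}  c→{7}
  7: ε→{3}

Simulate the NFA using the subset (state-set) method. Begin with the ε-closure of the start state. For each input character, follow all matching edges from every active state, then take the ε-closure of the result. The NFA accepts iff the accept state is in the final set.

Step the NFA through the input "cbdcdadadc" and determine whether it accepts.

initial (ε-close {0}): {0,1,2,4,6}
'c' @ 1: {1,3,7}  (accept∈set)
'b' @ 2: {}  — no active states
rest 'dcdadadc' ignored (set empty)
final: {}; accept 1 not in set

Answer: REJECT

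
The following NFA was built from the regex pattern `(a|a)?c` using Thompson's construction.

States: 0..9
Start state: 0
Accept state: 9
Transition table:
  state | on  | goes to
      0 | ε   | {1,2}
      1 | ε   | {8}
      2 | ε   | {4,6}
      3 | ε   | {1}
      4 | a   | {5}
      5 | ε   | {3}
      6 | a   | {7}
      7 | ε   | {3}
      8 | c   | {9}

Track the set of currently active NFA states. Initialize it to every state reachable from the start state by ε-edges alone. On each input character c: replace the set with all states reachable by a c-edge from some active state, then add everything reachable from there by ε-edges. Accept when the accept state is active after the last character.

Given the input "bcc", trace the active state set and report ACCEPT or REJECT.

S₀ = ε-closure({0}) = {0,1,2,4,6,8}
'b' @ 1: {}  — dead — no transitions
rest 'cc' ignored (set empty)
end set {} — state 9 not in

Answer: REJECT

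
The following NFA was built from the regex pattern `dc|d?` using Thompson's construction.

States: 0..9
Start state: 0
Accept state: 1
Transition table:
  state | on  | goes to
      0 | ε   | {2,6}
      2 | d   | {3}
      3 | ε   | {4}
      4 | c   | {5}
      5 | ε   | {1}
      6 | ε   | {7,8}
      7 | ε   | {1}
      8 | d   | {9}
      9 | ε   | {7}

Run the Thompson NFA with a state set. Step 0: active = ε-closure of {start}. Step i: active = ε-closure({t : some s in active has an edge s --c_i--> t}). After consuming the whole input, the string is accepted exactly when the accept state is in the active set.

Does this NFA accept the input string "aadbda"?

start: ε-closure({0}) = {0,1,2,6,7,8}
'a' @ 1: {}  — state set empty
rest 'adbda' ignored (set empty)
final: {}; accept 1 not in set

Answer: REJECT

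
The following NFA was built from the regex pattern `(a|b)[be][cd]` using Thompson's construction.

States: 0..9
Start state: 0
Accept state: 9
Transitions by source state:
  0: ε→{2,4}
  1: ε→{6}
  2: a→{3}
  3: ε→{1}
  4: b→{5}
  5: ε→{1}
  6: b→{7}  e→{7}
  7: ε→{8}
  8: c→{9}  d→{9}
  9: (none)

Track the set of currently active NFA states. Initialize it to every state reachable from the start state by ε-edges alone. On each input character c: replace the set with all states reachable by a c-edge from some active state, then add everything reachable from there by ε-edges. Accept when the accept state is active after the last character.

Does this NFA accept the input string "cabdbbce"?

S₀ = ε-closure({0}) = {0,2,4}
'c' @ 1: {}  — dead — no transitions
rest 'abdbbce' ignored (set empty)
end set {} — state 9 not in

Answer: REJECT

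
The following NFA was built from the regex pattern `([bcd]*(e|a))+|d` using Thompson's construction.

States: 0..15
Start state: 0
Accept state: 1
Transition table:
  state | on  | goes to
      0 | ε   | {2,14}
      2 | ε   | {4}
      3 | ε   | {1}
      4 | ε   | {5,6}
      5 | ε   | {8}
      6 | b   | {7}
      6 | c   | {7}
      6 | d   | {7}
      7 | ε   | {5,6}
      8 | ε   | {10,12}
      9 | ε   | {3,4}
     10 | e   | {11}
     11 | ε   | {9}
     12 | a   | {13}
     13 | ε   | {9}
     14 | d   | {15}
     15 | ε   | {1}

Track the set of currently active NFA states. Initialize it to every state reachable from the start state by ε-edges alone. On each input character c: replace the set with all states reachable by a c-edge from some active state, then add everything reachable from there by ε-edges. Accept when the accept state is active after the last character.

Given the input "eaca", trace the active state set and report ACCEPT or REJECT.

Answer: ACCEPT

Trace:
S₀ = ε-closure({0}) = {0,2,4,5,6,8,10,12,14}
'e' @ 1: {1,3,4,5,6,8,9,10,11,12}  ✓accept
'a' @ 2: {1,3,4,5,6,8,9,10,12,13}  ✓accept
'c' @ 3: {5,6,7,8,10,12}
'a' @ 4: {1,3,4,5,6,8,9,10,12,13}  ✓accept
end set {1,3,4,5,6,8,9,10,12,13} — state 1 in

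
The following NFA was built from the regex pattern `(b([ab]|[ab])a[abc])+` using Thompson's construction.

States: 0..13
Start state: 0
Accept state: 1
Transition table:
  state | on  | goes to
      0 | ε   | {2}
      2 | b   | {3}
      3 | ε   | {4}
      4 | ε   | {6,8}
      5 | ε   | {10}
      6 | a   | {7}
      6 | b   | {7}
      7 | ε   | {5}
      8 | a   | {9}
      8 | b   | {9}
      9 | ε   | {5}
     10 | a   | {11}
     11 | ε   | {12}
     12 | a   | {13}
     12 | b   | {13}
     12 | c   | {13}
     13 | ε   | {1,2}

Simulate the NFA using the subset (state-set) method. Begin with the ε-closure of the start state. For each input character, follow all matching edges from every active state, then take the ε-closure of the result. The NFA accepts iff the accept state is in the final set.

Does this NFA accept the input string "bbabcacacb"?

Answer: REJECT

Trace:
initial (ε-close {0}): {0,2}
'b' @ 1: {3,4,6,8}
'b' @ 2: {5,7,9,10}
'a' @ 3: {11,12}
'b' @ 4: {1,2,13}  [accepting]
'c' @ 5: {}  — no active states
rest 'acacb' ignored (set empty)
after full input: {}  (accept=1 not in)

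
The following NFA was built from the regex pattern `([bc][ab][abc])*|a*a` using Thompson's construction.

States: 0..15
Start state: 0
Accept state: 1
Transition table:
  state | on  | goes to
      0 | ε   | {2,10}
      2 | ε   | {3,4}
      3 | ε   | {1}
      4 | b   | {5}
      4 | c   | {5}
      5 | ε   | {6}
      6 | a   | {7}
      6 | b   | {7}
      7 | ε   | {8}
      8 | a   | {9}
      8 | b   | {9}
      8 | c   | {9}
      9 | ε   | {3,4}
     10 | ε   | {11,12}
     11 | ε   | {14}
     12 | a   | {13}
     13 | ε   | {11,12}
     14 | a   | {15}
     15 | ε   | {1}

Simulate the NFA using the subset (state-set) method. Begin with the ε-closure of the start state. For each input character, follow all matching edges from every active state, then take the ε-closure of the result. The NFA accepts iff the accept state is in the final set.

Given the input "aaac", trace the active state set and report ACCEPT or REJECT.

initial (ε-close {0}): {0,1,2,3,4,10,11,12,14}
'a' @ 1: {1,11,12,13,14,15}  (accept∈set)
'a' @ 2: {1,11,12,13,14,15}  (accept∈set)
'a' @ 3: {1,11,12,13,14,15}  (accept∈set)
'c' @ 4: {}  — state set empty
final: {}; accept 1 not in set

Answer: REJECT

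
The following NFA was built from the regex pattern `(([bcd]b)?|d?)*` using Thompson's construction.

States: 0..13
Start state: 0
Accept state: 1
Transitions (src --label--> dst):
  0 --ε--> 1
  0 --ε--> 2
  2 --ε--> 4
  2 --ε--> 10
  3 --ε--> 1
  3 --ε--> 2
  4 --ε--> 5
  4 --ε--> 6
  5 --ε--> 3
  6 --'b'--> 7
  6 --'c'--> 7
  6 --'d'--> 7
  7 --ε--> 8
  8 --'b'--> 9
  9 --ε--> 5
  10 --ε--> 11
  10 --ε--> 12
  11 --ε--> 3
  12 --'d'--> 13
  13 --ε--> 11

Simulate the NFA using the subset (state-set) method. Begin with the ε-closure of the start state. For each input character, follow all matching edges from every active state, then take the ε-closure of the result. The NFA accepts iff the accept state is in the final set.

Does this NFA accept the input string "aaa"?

S₀ = ε-closure({0}) = {0,1,2,3,4,5,6,10,11,12}
'a' @ 1: {}  — state set empty
rest 'aa' ignored (set empty)
end set {} — state 1 not in

Answer: REJECT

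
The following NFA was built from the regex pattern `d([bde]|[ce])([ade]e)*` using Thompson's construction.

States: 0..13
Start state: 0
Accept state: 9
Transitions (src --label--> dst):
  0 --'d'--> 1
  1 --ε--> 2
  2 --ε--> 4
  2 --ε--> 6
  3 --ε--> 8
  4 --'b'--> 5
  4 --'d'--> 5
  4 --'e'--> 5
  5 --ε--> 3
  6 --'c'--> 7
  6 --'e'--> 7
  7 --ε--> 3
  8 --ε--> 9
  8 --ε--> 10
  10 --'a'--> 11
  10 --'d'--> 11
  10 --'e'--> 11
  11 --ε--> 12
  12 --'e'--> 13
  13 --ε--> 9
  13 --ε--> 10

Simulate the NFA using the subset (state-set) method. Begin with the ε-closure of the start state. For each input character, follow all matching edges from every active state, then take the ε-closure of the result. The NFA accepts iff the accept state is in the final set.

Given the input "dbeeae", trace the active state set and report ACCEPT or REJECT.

Answer: ACCEPT

Trace:
start: ε-closure({0}) = {0}
'd' @ 1: {1,2,4,6}
'b' @ 2: {3,5,8,9,10}  ✓accept
'e' @ 3: {11,12}
'e' @ 4: {9,10,13}  ✓accept
'a' @ 5: {11,12}
'e' @ 6: {9,10,13}  ✓accept
after full input: {9,10,13}  (accept=9 in)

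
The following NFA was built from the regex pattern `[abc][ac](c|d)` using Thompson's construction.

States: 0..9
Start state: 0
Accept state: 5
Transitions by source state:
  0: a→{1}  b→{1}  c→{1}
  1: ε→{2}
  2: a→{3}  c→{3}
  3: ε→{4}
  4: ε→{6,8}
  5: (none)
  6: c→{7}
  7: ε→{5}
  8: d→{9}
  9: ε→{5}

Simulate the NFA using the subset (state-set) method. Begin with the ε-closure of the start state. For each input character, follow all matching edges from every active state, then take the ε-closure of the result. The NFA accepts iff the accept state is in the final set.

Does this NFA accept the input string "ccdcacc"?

initial (ε-close {0}): {0}
'c' @ 1: {1,2}
'c' @ 2: {3,4,6,8}
'd' @ 3: {5,9}  [accepting]
'c' @ 4: {}  — state set empty
rest 'acc' ignored (set empty)
end set {} — state 5 not in

Answer: REJECT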